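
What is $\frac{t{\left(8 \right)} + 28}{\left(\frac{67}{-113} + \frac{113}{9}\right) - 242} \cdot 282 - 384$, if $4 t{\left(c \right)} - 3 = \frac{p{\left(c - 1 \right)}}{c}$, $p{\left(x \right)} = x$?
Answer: $- \frac{1570305531}{3743168} \approx -419.51$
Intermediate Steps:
$t{\left(c \right)} = \frac{3}{4} + \frac{-1 + c}{4 c}$ ($t{\left(c \right)} = \frac{3}{4} + \frac{\left(c - 1\right) \frac{1}{c}}{4} = \frac{3}{4} + \frac{\left(-1 + c\right) \frac{1}{c}}{4} = \frac{3}{4} + \frac{\frac{1}{c} \left(-1 + c\right)}{4} = \frac{3}{4} + \frac{-1 + c}{4 c}$)
$\frac{t{\left(8 \right)} + 28}{\left(\frac{67}{-113} + \frac{113}{9}\right) - 242} \cdot 282 - 384 = \frac{\frac{- \frac{1}{4} + 8}{8} + 28}{\left(\frac{67}{-113} + \frac{113}{9}\right) - 242} \cdot 282 - 384 = \frac{\frac{1}{8} \cdot \frac{31}{4} + 28}{\left(67 \left(- \frac{1}{113}\right) + 113 \cdot \frac{1}{9}\right) - 242} \cdot 282 - 384 = \frac{\frac{31}{32} + 28}{\left(- \frac{67}{113} + \frac{113}{9}\right) - 242} \cdot 282 - 384 = \frac{927}{32 \left(\frac{12166}{1017} - 242\right)} 282 - 384 = \frac{927}{32 \left(- \frac{233948}{1017}\right)} 282 - 384 = \frac{927}{32} \left(- \frac{1017}{233948}\right) 282 - 384 = \left(- \frac{942759}{7486336}\right) 282 - 384 = - \frac{132929019}{3743168} - 384 = - \frac{1570305531}{3743168}$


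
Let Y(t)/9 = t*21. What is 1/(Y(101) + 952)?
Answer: 1/20041 ≈ 4.9898e-5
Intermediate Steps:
Y(t) = 189*t (Y(t) = 9*(t*21) = 9*(21*t) = 189*t)
1/(Y(101) + 952) = 1/(189*101 + 952) = 1/(19089 + 952) = 1/20041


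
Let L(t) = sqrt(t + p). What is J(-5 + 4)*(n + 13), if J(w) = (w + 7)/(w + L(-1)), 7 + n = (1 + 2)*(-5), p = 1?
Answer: 54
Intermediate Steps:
L(t) = sqrt(1 + t) (L(t) = sqrt(t + 1) = sqrt(1 + t))
n = -22 (n = -7 + (1 + 2)*(-5) = -7 + 3*(-5) = -7 - 15 = -22)
J(w) = (7 + w)/w (J(w) = (w + 7)/(w + sqrt(1 - 1)) = (7 + w)/(w + sqrt(0)) = (7 + w)/(w + 0) = (7 + w)/w)
J(-5 + 4)*(n + 13) = ((7 + (-5 + 4))/(-5 + 4))*(-22 + 13) = ((7 - 1)/(-1))*(-9) = -1*6*(-9) = -6*(-9) = 54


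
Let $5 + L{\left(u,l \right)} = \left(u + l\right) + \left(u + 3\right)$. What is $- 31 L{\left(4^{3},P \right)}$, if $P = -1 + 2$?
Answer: $-3937$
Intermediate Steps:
$P = 1$
$L{\left(u,l \right)} = -2 + l + 2 u$ ($L{\left(u,l \right)} = -5 + \left(\left(u + l\right) + \left(u + 3\right)\right) = -5 + \left(\left(l + u\right) + \left(3 + u\right)\right) = -5 + \left(3 + l + 2 u\right) = -2 + l + 2 u$)
$- 31 L{\left(4^{3},P \right)} = - 31 \left(-2 + 1 + 2 \cdot 4^{3}\right) = - 31 \left(-2 + 1 + 2 \cdot 64\right) = - 31 \left(-2 + 1 + 128\right) = \left(-31\right) 127 = -3937$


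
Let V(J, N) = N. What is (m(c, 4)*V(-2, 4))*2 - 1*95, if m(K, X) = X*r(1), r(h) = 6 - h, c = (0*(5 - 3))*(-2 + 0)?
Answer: 65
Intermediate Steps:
c = 0 (c = (0*2)*(-2) = 0*(-2) = 0)
m(K, X) = 5*X (m(K, X) = X*(6 - 1*1) = X*(6 - 1) = X*5 = 5*X)
(m(c, 4)*V(-2, 4))*2 - 1*95 = ((5*4)*4)*2 - 1*95 = (20*4)*2 - 95 = 80*2 - 95 = 160 - 95 = 65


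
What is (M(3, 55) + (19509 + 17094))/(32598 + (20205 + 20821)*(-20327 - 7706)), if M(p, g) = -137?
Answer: -18233/575024630 ≈ -3.1708e-5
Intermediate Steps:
(M(3, 55) + (19509 + 17094))/(32598 + (20205 + 20821)*(-20327 - 7706)) = (-137 + (19509 + 17094))/(32598 + (20205 + 20821)*(-20327 - 7706)) = (-137 + 36603)/(32598 + 41026*(-28033)) = 36466/(32598 - 1150081858) = 36466/(-1150049260) = 36466*(-1/1150049260) = -18233/575024630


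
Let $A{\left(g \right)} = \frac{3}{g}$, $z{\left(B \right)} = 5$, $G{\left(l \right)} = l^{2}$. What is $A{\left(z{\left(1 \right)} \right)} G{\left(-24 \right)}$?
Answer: $\frac{1728}{5} \approx 345.6$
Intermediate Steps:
$A{\left(z{\left(1 \right)} \right)} G{\left(-24 \right)} = \frac{3}{5} \left(-24\right)^{2} = 3 \cdot \frac{1}{5} \cdot 576 = \frac{3}{5} \cdot 576 = \frac{1728}{5}$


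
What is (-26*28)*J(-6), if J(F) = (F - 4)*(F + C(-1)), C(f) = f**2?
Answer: -36400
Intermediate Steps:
J(F) = (1 + F)*(-4 + F) (J(F) = (F - 4)*(F + (-1)**2) = (-4 + F)*(F + 1) = (-4 + F)*(1 + F) = (1 + F)*(-4 + F))
(-26*28)*J(-6) = (-26*28)*(-4 + (-6)**2 - 3*(-6)) = -728*(-4 + 36 + 18) = -728*50 = -36400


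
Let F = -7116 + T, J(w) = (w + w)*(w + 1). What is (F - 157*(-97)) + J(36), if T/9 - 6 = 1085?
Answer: 20596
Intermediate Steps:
T = 9819 (T = 54 + 9*1085 = 54 + 9765 = 9819)
J(w) = 2*w*(1 + w) (J(w) = (2*w)*(1 + w) = 2*w*(1 + w))
F = 2703 (F = -7116 + 9819 = 2703)
(F - 157*(-97)) + J(36) = (2703 - 157*(-97)) + 2*36*(1 + 36) = (2703 + 15229) + 2*36*37 = 17932 + 2664 = 20596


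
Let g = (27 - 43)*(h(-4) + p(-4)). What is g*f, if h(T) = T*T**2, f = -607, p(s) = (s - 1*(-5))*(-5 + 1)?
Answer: -660416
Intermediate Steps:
p(s) = -20 - 4*s (p(s) = (s + 5)*(-4) = (5 + s)*(-4) = -20 - 4*s)
h(T) = T**3
g = 1088 (g = (27 - 43)*((-4)**3 + (-20 - 4*(-4))) = -16*(-64 + (-20 + 16)) = -16*(-64 - 4) = -16*(-68) = 1088)
g*f = 1088*(-607) = -660416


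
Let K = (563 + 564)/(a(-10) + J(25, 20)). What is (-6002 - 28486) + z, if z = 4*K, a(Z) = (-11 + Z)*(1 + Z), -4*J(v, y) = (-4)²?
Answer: -6375772/185 ≈ -34464.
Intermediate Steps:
J(v, y) = -4 (J(v, y) = -¼*(-4)² = -¼*16 = -4)
a(Z) = (1 + Z)*(-11 + Z)
K = 1127/185 (K = (563 + 564)/((-11 + (-10)² - 10*(-10)) - 4) = 1127/((-11 + 100 + 100) - 4) = 1127/(189 - 4) = 1127/185 ≈ 6.0919)
z = 4508/185 (z = 4*(1127/185) = 4508/185 ≈ 24.368)
(-6002 - 28486) + z = (-6002 - 28486) + 4508/185 = -34488 + 4508/185 = -6375772/185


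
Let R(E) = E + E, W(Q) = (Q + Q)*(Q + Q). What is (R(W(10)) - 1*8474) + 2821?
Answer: -4853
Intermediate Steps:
W(Q) = 4*Q² (W(Q) = (2*Q)*(2*Q) = 4*Q²)
R(E) = 2*E
(R(W(10)) - 1*8474) + 2821 = (2*(4*10²) - 1*8474) + 2821 = (2*(4*100) - 8474) + 2821 = (2*400 - 8474) + 2821 = (800 - 8474) + 2821 = -7674 + 2821 = -4853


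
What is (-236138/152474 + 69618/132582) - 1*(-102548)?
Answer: 24678794030170/240658427 ≈ 1.0255e+5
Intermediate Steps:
(-236138/152474 + 69618/132582) - 1*(-102548) = (-236138*1/152474 + 69618*(1/132582)) + 102548 = (-16867/10891 + 11603/22097) + 102548 = -246341826/240658427 + 102548 = 24678794030170/240658427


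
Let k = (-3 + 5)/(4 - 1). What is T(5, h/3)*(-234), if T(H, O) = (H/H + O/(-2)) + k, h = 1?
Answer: -351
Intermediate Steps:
k = ⅔ (k = 2/3 = 2*(⅓) = ⅔ ≈ 0.66667)
T(H, O) = 5/3 - O/2 (T(H, O) = (H/H + O/(-2)) + ⅔ = (1 + O*(-½)) + ⅔ = (1 - O/2) + ⅔ = 5/3 - O/2)
T(5, h/3)*(-234) = (5/3 - 1/(2*3))*(-234) = (5/3 - ½*⅓)*(-234) = (5/3 - ⅙)*(-234) = (3/2)*(-234) = -351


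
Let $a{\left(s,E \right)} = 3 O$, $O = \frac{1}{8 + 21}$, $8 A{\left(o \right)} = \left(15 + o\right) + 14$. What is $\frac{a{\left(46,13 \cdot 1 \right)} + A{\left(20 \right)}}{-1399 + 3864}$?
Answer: $\frac{17}{6728} \approx 0.0025268$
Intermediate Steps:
$A{\left(o \right)} = \frac{29}{8} + \frac{o}{8}$ ($A{\left(o \right)} = \frac{\left(15 + o\right) + 14}{8} = \frac{29 + o}{8} = \frac{29}{8} + \frac{o}{8}$)
$O = \frac{1}{29} \approx 0.034483$
$a{\left(s,E \right)} = \frac{3}{29}$ ($a{\left(s,E \right)} = 3 \cdot \frac{1}{29} = \frac{3}{29}$)
$\frac{a{\left(46,13 \cdot 1 \right)} + A{\left(20 \right)}}{-1399 + 3864} = \frac{\frac{3}{29} + \left(\frac{29}{8} + \frac{1}{8} \cdot 20\right)}{-1399 + 3864} = \frac{\frac{3}{29} + \left(\frac{29}{8} + \frac{5}{2}\right)}{2465} = \left(\frac{3}{29} + \frac{49}{8}\right) \frac{1}{2465} = \frac{1445}{232} \cdot \frac{1}{2465} = \frac{17}{6728}$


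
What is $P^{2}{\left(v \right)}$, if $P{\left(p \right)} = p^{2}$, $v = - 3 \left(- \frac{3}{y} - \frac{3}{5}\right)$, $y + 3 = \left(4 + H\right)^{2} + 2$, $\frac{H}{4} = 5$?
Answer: $\frac{1187960484096}{109312890625} \approx 10.868$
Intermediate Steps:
$H = 20$ ($H = 4 \cdot 5 = 20$)
$y = 575$ ($y = -3 + \left(\left(4 + 20\right)^{2} + 2\right) = -3 + \left(24^{2} + 2\right) = -3 + \left(576 + 2\right) = -3 + 578 = 575$)
$v = \frac{1044}{575}$ ($v = - 3 \left(- \frac{3}{575} - \frac{3}{5}\right) = \left(-3\right) \left(- \frac{348}{575}\right) = \frac{1044}{575} \approx 1.8157$)
$P^{2}{\left(v \right)} = \left(\left(\frac{1044}{575}\right)^{2}\right)^{2} = \left(\frac{1089936}{330625}\right)^{2} = \frac{1187960484096}{109312890625}$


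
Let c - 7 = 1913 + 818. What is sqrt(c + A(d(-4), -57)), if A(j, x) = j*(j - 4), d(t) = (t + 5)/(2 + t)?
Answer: sqrt(10961)/2 ≈ 52.347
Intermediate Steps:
d(t) = (5 + t)/(2 + t)
A(j, x) = j*(-4 + j)
c = 2738 (c = 7 + (1913 + 818) = 7 + 2731 = 2738)
sqrt(c + A(d(-4), -57)) = sqrt(2738 + ((5 - 4)/(2 - 4))*(-4 + (5 - 4)/(2 - 4))) = sqrt(2738 + (1/(-2))*(-4 + 1/(-2))) = sqrt(2738 + (-1/2*1)*(-4 - 1/2*1)) = sqrt(2738 - (-4 - 1/2)/2) = sqrt(2738 - 1/2*(-9/2)) = sqrt(2738 + 9/4) = sqrt(10961/4) = sqrt(10961)/2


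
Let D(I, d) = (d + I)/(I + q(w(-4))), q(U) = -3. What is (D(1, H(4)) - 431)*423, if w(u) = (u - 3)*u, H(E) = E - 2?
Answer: -365895/2 ≈ -1.8295e+5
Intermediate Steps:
H(E) = -2 + E
w(u) = u*(-3 + u) (w(u) = (-3 + u)*u = u*(-3 + u))
D(I, d) = (I + d)/(-3 + I) (D(I, d) = (d + I)/(I - 3) = (I + d)/(-3 + I))
(D(1, H(4)) - 431)*423 = ((1 + (-2 + 4))/(-3 + 1) - 431)*423 = ((1 + 2)/(-2) - 431)*423 = (-½*3 - 431)*423 = (-3/2 - 431)*423 = -865/2*423 = -365895/2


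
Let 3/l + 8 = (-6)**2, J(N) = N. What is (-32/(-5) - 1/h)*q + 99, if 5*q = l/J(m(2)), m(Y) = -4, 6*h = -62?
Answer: 8590179/86800 ≈ 98.965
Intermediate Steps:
h = -31/3 (h = (1/6)*(-62) = -31/3 ≈ -10.333)
l = 3/28 (l = 3/(-8 + (-6)**2) = 3/(-8 + 36) = 3/28 ≈ 0.10714)
q = -3/560 (q = ((3/28)/(-4))/5 = ((3/28)*(-1/4))/5 = (1/5)*(-3/112) = -3/560 ≈ -0.0053571)
(-32/(-5) - 1/h)*q + 99 = (-32/(-5) - 1/(-31/3))*(-3/560) + 99 = (-32*(-1/5) - 1*(-3/31))*(-3/560) + 99 = (32/5 + 3/31)*(-3/560) + 99 = (1007/155)*(-3/560) + 99 = -3021/86800 + 99 = 8590179/86800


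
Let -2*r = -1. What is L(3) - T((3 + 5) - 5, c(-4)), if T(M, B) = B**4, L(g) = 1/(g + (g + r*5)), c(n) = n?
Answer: -4350/17 ≈ -255.88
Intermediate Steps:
r = 1/2 (r = -1/2*(-1) = 1/2 ≈ 0.50000)
L(g) = 1/(5/2 + 2*g) (L(g) = 1/(g + (g + (1/2)*5)) = 1/(g + (g + 5/2)) = 1/(g + (5/2 + g)) = 1/(5/2 + 2*g))
L(3) - T((3 + 5) - 5, c(-4)) = 2/(5 + 4*3) - 1*(-4)**4 = 2/(5 + 12) - 1*256 = 2/17 - 256 = -4350/17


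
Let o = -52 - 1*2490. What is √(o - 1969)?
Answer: I*√4511 ≈ 67.164*I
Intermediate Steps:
o = -2542 (o = -52 - 2490 = -2542)
√(o - 1969) = √(-2542 - 1969) = √(-4511) = I*√4511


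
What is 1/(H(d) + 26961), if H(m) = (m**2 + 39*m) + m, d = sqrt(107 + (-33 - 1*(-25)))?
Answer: 41/1109220 - sqrt(11)/6100710 ≈ 3.6419e-5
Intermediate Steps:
d = 3*sqrt(11) (d = sqrt(107 + (-33 + 25)) = sqrt(107 - 8) = sqrt(99) = 3*sqrt(11) ≈ 9.9499)
H(m) = m**2 + 40*m
1/(H(d) + 26961) = 1/((3*sqrt(11))*(40 + 3*sqrt(11)) + 26961) = 1/(3*sqrt(11)*(40 + 3*sqrt(11)) + 26961) = 1/(26961 + 3*sqrt(11)*(40 + 3*sqrt(11)))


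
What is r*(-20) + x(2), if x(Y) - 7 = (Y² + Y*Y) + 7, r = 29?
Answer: -558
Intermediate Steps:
x(Y) = 14 + 2*Y² (x(Y) = 7 + ((Y² + Y*Y) + 7) = 7 + ((Y² + Y²) + 7) = 7 + (2*Y² + 7) = 7 + (7 + 2*Y²) = 14 + 2*Y²)
r*(-20) + x(2) = 29*(-20) + (14 + 2*2²) = -580 + (14 + 2*4) = -580 + (14 + 8) = -580 + 22 = -558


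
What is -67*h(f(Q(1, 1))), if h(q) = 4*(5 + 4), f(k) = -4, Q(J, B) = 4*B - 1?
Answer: -2412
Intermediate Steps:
Q(J, B) = -1 + 4*B
h(q) = 36 (h(q) = 4*9 = 36)
-67*h(f(Q(1, 1))) = -67*36 = -2412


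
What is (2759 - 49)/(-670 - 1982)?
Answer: -1355/1326 ≈ -1.0219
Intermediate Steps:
(2759 - 49)/(-670 - 1982) = 2710/(-2652) = 2710*(-1/2652) = -1355/1326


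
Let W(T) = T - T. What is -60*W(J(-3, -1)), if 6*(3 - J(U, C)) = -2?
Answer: 0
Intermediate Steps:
J(U, C) = 10/3 (J(U, C) = 3 - 1/6*(-2) = 3 + 1/3 = 10/3)
W(T) = 0
-60*W(J(-3, -1)) = -60*0 = 0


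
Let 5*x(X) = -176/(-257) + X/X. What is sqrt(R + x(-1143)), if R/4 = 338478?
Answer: sqrt(2235613898605)/1285 ≈ 1163.6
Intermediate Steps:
R = 1353912 (R = 4*338478 = 1353912)
x(X) = 433/1285 (x(X) = (-176/(-257) + X/X)/5 = (-176*(-1/257) + 1)/5 = (176/257 + 1)/5 = (1/5)*(433/257) = 433/1285)
sqrt(R + x(-1143)) = sqrt(1353912 + 433/1285) = sqrt(1739777353/1285) = sqrt(2235613898605)/1285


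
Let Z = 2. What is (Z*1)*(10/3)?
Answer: 20/3 ≈ 6.6667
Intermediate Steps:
(Z*1)*(10/3) = (2*1)*(10/3) = 2*(10*(1/3)) = 2*(10/3) = 20/3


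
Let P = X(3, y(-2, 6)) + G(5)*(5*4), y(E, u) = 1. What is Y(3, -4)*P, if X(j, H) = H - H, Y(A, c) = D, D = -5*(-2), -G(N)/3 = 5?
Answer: -3000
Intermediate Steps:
G(N) = -15 (G(N) = -3*5 = -15)
D = 10
Y(A, c) = 10
X(j, H) = 0
P = -300 (P = 0 - 75*4 = 0 - 15*20 = 0 - 300 = -300)
Y(3, -4)*P = 10*(-300) = -3000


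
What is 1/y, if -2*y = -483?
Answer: 2/483 ≈ 0.0041408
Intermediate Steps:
y = 483/2 (y = -½*(-483) = 483/2 ≈ 241.50)
1/y = 1/(483/2) = 2/483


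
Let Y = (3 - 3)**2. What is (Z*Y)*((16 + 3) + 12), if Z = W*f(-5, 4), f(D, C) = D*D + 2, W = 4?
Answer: 0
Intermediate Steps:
f(D, C) = 2 + D**2 (f(D, C) = D**2 + 2 = 2 + D**2)
Y = 0 (Y = 0**2 = 0)
Z = 108 (Z = 4*(2 + (-5)**2) = 4*(2 + 25) = 4*27 = 108)
(Z*Y)*((16 + 3) + 12) = (108*0)*((16 + 3) + 12) = 0*(19 + 12) = 0*31 = 0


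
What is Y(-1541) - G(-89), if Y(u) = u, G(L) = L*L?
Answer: -9462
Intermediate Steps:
G(L) = L²
Y(-1541) - G(-89) = -1541 - 1*(-89)² = -1541 - 1*7921 = -1541 - 7921 = -9462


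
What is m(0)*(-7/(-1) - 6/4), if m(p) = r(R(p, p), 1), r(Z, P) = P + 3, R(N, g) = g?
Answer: 22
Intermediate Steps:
r(Z, P) = 3 + P
m(p) = 4 (m(p) = 3 + 1 = 4)
m(0)*(-7/(-1) - 6/4) = 4*(-7/(-1) - 6/4) = 4*(-7*(-1) - 6*¼) = 4*(7 - 3/2) = 4*(11/2) = 22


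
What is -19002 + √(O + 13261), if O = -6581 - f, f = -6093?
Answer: -19002 + √12773 ≈ -18889.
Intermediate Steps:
O = -488 (O = -6581 - 1*(-6093) = -6581 + 6093 = -488)
-19002 + √(O + 13261) = -19002 + √(-488 + 13261) = -19002 + √12773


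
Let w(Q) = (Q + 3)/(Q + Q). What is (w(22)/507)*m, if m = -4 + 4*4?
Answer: 25/1859 ≈ 0.013448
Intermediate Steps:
w(Q) = (3 + Q)/(2*Q) (w(Q) = (3 + Q)/((2*Q)) = (3 + Q)*(1/(2*Q)) = (3 + Q)/(2*Q))
m = 12 (m = -4 + 16 = 12)
(w(22)/507)*m = (((½)*(3 + 22)/22)/507)*12 = (((½)*(1/22)*25)*(1/507))*12 = ((25/44)*(1/507))*12 = (25/22308)*12 = 25/1859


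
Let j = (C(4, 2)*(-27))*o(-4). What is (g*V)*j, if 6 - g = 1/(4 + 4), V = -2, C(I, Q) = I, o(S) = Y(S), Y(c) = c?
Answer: -5076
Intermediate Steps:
o(S) = S
g = 47/8 (g = 6 - 1/(4 + 4) = 6 - 1/8 = 6 - 1*⅛ = 6 - ⅛ = 47/8 ≈ 5.8750)
j = 432 (j = (4*(-27))*(-4) = -108*(-4) = 432)
(g*V)*j = ((47/8)*(-2))*432 = -47/4*432 = -5076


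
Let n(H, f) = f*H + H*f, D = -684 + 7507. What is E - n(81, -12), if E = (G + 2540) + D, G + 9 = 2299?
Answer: 13597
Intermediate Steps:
D = 6823
G = 2290 (G = -9 + 2299 = 2290)
n(H, f) = 2*H*f (n(H, f) = H*f + H*f = 2*H*f)
E = 11653 (E = (2290 + 2540) + 6823 = 4830 + 6823 = 11653)
E - n(81, -12) = 11653 - 2*81*(-12) = 11653 - 1*(-1944) = 11653 + 1944 = 13597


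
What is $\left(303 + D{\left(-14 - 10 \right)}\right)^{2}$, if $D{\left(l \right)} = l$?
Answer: $77841$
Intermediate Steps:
$\left(303 + D{\left(-14 - 10 \right)}\right)^{2} = \left(303 - 24\right)^{2} = 279^{2} = 77841$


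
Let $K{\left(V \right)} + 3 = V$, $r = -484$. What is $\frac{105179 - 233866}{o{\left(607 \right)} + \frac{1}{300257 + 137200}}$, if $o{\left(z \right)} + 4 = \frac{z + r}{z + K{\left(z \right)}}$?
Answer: $\frac{68173280069349}{2065233286} \approx 33010.0$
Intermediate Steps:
$K{\left(V \right)} = -3 + V$
$o{\left(z \right)} = -4 + \frac{-484 + z}{-3 + 2 z}$ ($o{\left(z \right)} = -4 + \frac{z - 484}{z + \left(-3 + z\right)} = -4 + \frac{-484 + z}{-3 + 2 z}$)
$\frac{105179 - 233866}{o{\left(607 \right)} + \frac{1}{300257 + 137200}} = \frac{105179 - 233866}{\frac{-472 - 4249}{-3 + 2 \cdot 607} + \frac{1}{300257 + 137200}} = - \frac{128687}{\frac{-472 - 4249}{-3 + 1214} + \frac{1}{437457}} = - \frac{128687}{\frac{1}{1211} \left(-4721\right) + \frac{1}{437457}} = - \frac{128687}{- \frac{4721}{1211} + \frac{1}{437457}} = - \frac{128687}{- \frac{2065233286}{529760427}} = \left(-128687\right) \left(- \frac{529760427}{2065233286}\right) = \frac{68173280069349}{2065233286}$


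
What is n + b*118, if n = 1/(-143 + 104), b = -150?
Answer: -690301/39 ≈ -17700.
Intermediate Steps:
n = -1/39 (n = 1/(-39) = -1/39 ≈ -0.025641)
n + b*118 = -1/39 - 150*118 = -1/39 - 17700 = -690301/39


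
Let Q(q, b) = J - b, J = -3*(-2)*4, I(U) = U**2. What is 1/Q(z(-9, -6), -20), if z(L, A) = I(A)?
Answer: 1/44 ≈ 0.022727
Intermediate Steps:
J = 24 (J = 6*4 = 24)
z(L, A) = A**2
Q(q, b) = 24 - b
1/Q(z(-9, -6), -20) = 1/(24 - 1*(-20)) = 1/(24 + 20) = 1/44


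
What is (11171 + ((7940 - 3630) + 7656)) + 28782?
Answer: 51919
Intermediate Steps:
(11171 + ((7940 - 3630) + 7656)) + 28782 = (11171 + (4310 + 7656)) + 28782 = (11171 + 11966) + 28782 = 23137 + 28782 = 51919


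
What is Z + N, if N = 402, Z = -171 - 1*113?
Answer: 118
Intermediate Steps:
Z = -284 (Z = -171 - 113 = -284)
Z + N = -284 + 402 = 118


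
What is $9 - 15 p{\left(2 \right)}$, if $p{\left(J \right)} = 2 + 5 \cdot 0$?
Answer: $-21$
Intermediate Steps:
$p{\left(J \right)} = 2$ ($p{\left(J \right)} = 2 + 0 = 2$)
$9 - 15 p{\left(2 \right)} = 9 - 30 = -21$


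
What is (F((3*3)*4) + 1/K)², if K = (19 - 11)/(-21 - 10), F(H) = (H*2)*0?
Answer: 961/64 ≈ 15.016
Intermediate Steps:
F(H) = 0 (F(H) = (2*H)*0 = 0)
K = -8/31 (K = 8/(-31) = 8*(-1/31) = -8/31 ≈ -0.25806)
(F((3*3)*4) + 1/K)² = (0 + 1/(-8/31))² = (0 - 31/8)² = (-31/8)² = 961/64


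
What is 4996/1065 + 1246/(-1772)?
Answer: 3762961/943590 ≈ 3.9879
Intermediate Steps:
4996/1065 + 1246/(-1772) = 4996*(1/1065) + 1246*(-1/1772) = 4996/1065 - 623/886 = 3762961/943590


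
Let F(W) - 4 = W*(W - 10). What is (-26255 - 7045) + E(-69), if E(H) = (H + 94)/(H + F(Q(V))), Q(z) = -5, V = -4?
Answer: -66595/2 ≈ -33298.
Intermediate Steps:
F(W) = 4 + W*(-10 + W) (F(W) = 4 + W*(W - 10) = 4 + W*(-10 + W))
E(H) = (94 + H)/(79 + H) (E(H) = (H + 94)/(H + (4 + (-5)**2 - 10*(-5))) = (94 + H)/(H + (4 + 25 + 50)) = (94 + H)/(H + 79) = (94 + H)/(79 + H))
(-26255 - 7045) + E(-69) = (-26255 - 7045) + (94 - 69)/(79 - 69) = -33300 + 25/10 = -33300 + (1/10)*25 = -33300 + 5/2 = -66595/2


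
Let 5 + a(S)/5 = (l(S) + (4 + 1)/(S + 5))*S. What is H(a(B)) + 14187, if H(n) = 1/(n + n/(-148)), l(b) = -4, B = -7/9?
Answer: 3340241343/235445 ≈ 14187.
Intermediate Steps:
B = -7/9 (B = -7*⅑ = -7/9 ≈ -0.77778)
a(S) = -25 + 5*S*(-4 + 5/(5 + S)) (a(S) = -25 + 5*((-4 + (4 + 1)/(S + 5))*S) = -25 + 5*((-4 + 5/(5 + S))*S) = -25 + 5*(S*(-4 + 5/(5 + S))) = -25 + 5*S*(-4 + 5/(5 + S)))
H(n) = 148/(147*n) (H(n) = 1/(n + n*(-1/148)) = 1/(n - n/148) = 1/(147*n/148) = 148/(147*n))
H(a(B)) + 14187 = 148/(147*((5*(-25 - 20*(-7/9) - 4*(-7/9)²)/(5 - 7/9)))) + 14187 = 148/(147*((5*(-25 + 140/9 - 4*49/81)/(38/9)))) + 14187 = 148/(147*((5*(9/38)*(-25 + 140/9 - 196/81)))) + 14187 = 148/(147*((5*(9/38)*(-961/81)))) + 14187 = 148/(147*(-4805/342)) + 14187 = (148/147)*(-342/4805) + 14187 = -16872/235445 + 14187 = 3340241343/235445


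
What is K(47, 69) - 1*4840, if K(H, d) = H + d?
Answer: -4724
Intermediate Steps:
K(47, 69) - 1*4840 = (47 + 69) - 1*4840 = 116 - 4840 = -4724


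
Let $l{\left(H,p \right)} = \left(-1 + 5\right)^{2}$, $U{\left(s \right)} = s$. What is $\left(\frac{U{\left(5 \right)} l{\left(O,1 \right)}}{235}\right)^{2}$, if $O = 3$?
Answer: $\frac{256}{2209} \approx 0.11589$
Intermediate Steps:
$l{\left(H,p \right)} = 16$ ($l{\left(H,p \right)} = 4^{2} = 16$)
$\left(\frac{U{\left(5 \right)} l{\left(O,1 \right)}}{235}\right)^{2} = \left(\frac{5 \cdot 16}{235}\right)^{2} = \left(80 \cdot \frac{1}{235}\right)^{2} = \left(\frac{16}{47}\right)^{2} = \frac{256}{2209}$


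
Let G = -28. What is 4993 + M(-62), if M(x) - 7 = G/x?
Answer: 155014/31 ≈ 5000.5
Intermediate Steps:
M(x) = 7 - 28/x
4993 + M(-62) = 4993 + (7 - 28/(-62)) = 4993 + (7 - 28*(-1/62)) = 4993 + (7 + 14/31) = 4993 + 231/31 = 155014/31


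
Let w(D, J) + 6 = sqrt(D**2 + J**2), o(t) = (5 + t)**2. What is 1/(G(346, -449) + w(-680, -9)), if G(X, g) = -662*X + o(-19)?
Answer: -228862/52377352563 - sqrt(462481)/52377352563 ≈ -4.3825e-6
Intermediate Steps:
G(X, g) = 196 - 662*X (G(X, g) = -662*X + (5 - 19)**2 = -662*X + (-14)**2 = -662*X + 196 = 196 - 662*X)
w(D, J) = -6 + sqrt(D**2 + J**2)
1/(G(346, -449) + w(-680, -9)) = 1/((196 - 662*346) + (-6 + sqrt((-680)**2 + (-9)**2))) = 1/((196 - 229052) + (-6 + sqrt(462400 + 81))) = 1/(-228856 + (-6 + sqrt(462481))) = 1/(-228862 + sqrt(462481))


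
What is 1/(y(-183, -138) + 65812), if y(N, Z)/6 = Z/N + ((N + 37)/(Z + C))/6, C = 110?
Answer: 854/56211765 ≈ 1.5193e-5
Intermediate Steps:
y(N, Z) = (37 + N)/(110 + Z) + 6*Z/N (y(N, Z) = 6*(Z/N + ((N + 37)/(Z + 110))/6) = 6*(Z/N + ((37 + N)/(110 + Z))*(⅙)) = 6*(Z/N + (37 + N)/(6*(110 + Z))) = (37 + N)/(110 + Z) + 6*Z/N)
1/(y(-183, -138) + 65812) = 1/(((-183)² + 6*(-138)² + 37*(-183) + 660*(-138))/((-183)*(110 - 138)) + 65812) = 1/(-1/183*(33489 + 6*19044 - 6771 - 91080)/(-28) + 65812) = 1/(-1/183*(-1/28)*(33489 + 114264 - 6771 - 91080) + 65812) = 1/(-1/183*(-1/28)*49902 + 65812) = 1/(8317/854 + 65812) = 1/(56211765/854) = 854/56211765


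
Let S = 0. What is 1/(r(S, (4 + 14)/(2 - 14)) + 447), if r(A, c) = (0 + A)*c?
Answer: 1/447 ≈ 0.0022371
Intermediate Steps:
r(A, c) = A*c
1/(r(S, (4 + 14)/(2 - 14)) + 447) = 1/(0*((4 + 14)/(2 - 14)) + 447) = 1/(0*(18/(-12)) + 447) = 1/(0*(18*(-1/12)) + 447) = 1/(0*(-3/2) + 447) = 1/(0 + 447) = 1/447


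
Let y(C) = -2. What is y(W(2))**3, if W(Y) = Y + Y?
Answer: -8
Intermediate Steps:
W(Y) = 2*Y
y(W(2))**3 = (-2)**3 = -8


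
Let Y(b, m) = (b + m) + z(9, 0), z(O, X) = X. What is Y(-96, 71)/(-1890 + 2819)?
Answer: -25/929 ≈ -0.026911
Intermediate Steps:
Y(b, m) = b + m (Y(b, m) = (b + m) + 0 = b + m)
Y(-96, 71)/(-1890 + 2819) = (-96 + 71)/(-1890 + 2819) = -25/929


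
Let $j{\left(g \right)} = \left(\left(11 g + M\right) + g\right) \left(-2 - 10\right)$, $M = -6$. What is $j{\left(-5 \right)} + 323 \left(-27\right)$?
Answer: $-7929$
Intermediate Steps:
$j{\left(g \right)} = 72 - 144 g$ ($j{\left(g \right)} = \left(\left(11 g - 6\right) + g\right) \left(-2 - 10\right) = \left(\left(-6 + 11 g\right) + g\right) \left(-12\right) = \left(-6 + 12 g\right) \left(-12\right) = 72 - 144 g$)
$j{\left(-5 \right)} + 323 \left(-27\right) = \left(72 - -720\right) + 323 \left(-27\right) = \left(72 + 720\right) - 8721 = 792 - 8721 = -7929$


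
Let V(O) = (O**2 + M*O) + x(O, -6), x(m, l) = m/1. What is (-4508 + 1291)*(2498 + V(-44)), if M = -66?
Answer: -23464798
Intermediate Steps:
x(m, l) = m (x(m, l) = m*1 = m)
V(O) = O**2 - 65*O (V(O) = (O**2 - 66*O) + O = O**2 - 65*O)
(-4508 + 1291)*(2498 + V(-44)) = (-4508 + 1291)*(2498 - 44*(-65 - 44)) = -3217*(2498 - 44*(-109)) = -3217*(2498 + 4796) = -3217*7294 = -23464798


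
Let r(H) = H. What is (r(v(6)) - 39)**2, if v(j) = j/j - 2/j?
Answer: 13225/9 ≈ 1469.4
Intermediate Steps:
v(j) = 1 - 2/j
(r(v(6)) - 39)**2 = ((-2 + 6)/6 - 39)**2 = ((1/6)*4 - 39)**2 = (2/3 - 39)**2 = (-115/3)**2 = 13225/9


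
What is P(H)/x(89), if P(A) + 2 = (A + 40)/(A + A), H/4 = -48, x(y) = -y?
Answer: 77/4272 ≈ 0.018024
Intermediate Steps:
H = -192 (H = 4*(-48) = -192)
P(A) = -2 + (40 + A)/(2*A) (P(A) = -2 + (A + 40)/(A + A) = -2 + (40 + A)/((2*A)) = -2 + (40 + A)*(1/(2*A)) = -2 + (40 + A)/(2*A))
P(H)/x(89) = (-3/2 + 20/(-192))/((-1*89)) = (-3/2 + 20*(-1/192))/(-89) = (-3/2 - 5/48)*(-1/89) = -77/48*(-1/89) = 77/4272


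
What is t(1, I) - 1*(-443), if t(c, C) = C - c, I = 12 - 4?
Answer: 450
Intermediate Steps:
I = 8
t(1, I) - 1*(-443) = (8 - 1*1) - 1*(-443) = (8 - 1) + 443 = 7 + 443 = 450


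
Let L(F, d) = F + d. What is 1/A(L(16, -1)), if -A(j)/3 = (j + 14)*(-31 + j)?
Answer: 1/1392 ≈ 0.00071839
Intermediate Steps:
A(j) = -3*(-31 + j)*(14 + j) (A(j) = -3*(j + 14)*(-31 + j) = -3*(14 + j)*(-31 + j) = -3*(-31 + j)*(14 + j))
1/A(L(16, -1)) = 1/(1302 - 3*(16 - 1)² + 51*(16 - 1)) = 1/(1302 - 3*15² + 51*15) = 1/(1302 - 3*225 + 765) = 1/(1302 - 675 + 765) = 1/1392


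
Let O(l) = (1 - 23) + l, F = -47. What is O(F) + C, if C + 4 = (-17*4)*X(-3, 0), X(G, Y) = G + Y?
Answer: 131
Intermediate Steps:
O(l) = -22 + l
C = 200 (C = -4 + (-17*4)*(-3 + 0) = -4 - 68*(-3) = -4 + 204 = 200)
O(F) + C = (-22 - 47) + 200 = -69 + 200 = 131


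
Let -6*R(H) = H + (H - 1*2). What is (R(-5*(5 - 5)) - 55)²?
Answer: 26896/9 ≈ 2988.4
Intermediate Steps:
R(H) = ⅓ - H/3 (R(H) = -(H + (H - 1*2))/6 = -(H + (H - 2))/6 = -(H + (-2 + H))/6 = -(-2 + 2*H)/6 = ⅓ - H/3)
(R(-5*(5 - 5)) - 55)² = ((⅓ - (-5)*(5 - 5)/3) - 55)² = ((⅓ - (-5)*0/3) - 55)² = ((⅓ - ⅓*0) - 55)² = ((⅓ + 0) - 55)² = (⅓ - 55)² = (-164/3)² = 26896/9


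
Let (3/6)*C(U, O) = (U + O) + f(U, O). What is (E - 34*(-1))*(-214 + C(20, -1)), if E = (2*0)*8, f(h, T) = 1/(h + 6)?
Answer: -77758/13 ≈ -5981.4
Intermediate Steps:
f(h, T) = 1/(6 + h)
E = 0 (E = 0*8 = 0)
C(U, O) = 2*O + 2*U + 2/(6 + U) (C(U, O) = 2*((U + O) + 1/(6 + U)) = 2*((O + U) + 1/(6 + U)) = 2*(O + U + 1/(6 + U)) = 2*O + 2*U + 2/(6 + U))
(E - 34*(-1))*(-214 + C(20, -1)) = (0 - 34*(-1))*(-214 + 2*(1 + (6 + 20)*(-1 + 20))/(6 + 20)) = (0 + 34)*(-214 + 2*(1 + 26*19)/26) = 34*(-214 + 2*(1/26)*(1 + 494)) = 34*(-214 + 2*(1/26)*495) = 34*(-214 + 495/13) = 34*(-2287/13) = -77758/13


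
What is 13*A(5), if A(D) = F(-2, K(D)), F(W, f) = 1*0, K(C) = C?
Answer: 0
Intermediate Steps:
F(W, f) = 0
A(D) = 0
13*A(5) = 13*0 = 0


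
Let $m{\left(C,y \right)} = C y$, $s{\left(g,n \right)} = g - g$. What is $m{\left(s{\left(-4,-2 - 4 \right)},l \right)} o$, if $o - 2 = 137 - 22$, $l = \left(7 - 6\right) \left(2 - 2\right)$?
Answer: $0$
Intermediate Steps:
$s{\left(g,n \right)} = 0$
$l = 0$ ($l = 1 \cdot 0 = 0$)
$o = 117$ ($o = 2 + \left(137 - 22\right) = 2 + 115 = 117$)
$m{\left(s{\left(-4,-2 - 4 \right)},l \right)} o = 0 \cdot 0 \cdot 117 = 0 \cdot 117 = 0$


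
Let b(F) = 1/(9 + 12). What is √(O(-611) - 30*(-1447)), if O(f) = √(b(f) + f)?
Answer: √(19143810 + 21*I*√269430)/21 ≈ 208.35 + 0.059317*I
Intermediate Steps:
b(F) = 1/21
O(f) = √(1/21 + f)
√(O(-611) - 30*(-1447)) = √(√(21 + 441*(-611))/21 - 30*(-1447)) = √(√(21 - 269451)/21 + 43410) = √(√(-269430)/21 + 43410) = √((I*√269430)/21 + 43410) = √(I*√269430/21 + 43410) = √(43410 + I*√269430/21)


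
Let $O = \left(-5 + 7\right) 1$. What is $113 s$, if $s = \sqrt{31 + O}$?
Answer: $113 \sqrt{33} \approx 649.14$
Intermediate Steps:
$O = 2$ ($O = 2 \cdot 1 = 2$)
$s = \sqrt{33}$ ($s = \sqrt{31 + 2} = \sqrt{33} \approx 5.7446$)
$113 s = 113 \sqrt{33}$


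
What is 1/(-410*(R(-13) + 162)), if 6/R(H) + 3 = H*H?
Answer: -83/5514090 ≈ -1.5052e-5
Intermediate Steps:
R(H) = 6/(-3 + H²) (R(H) = 6/(-3 + H*H) = 6/(-3 + H²))
1/(-410*(R(-13) + 162)) = 1/(-410*(6/(-3 + (-13)²) + 162)) = 1/(-410*(6/(-3 + 169) + 162)) = 1/(-410*(6/166 + 162)) = 1/(-410*(6*(1/166) + 162)) = 1/(-410*(3/83 + 162)) = 1/(-410*13449/83) = 1/(-5514090/83) = -83/5514090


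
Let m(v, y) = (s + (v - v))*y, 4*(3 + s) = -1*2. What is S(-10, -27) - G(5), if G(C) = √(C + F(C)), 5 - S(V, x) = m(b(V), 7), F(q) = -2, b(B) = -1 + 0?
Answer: 59/2 - √3 ≈ 27.768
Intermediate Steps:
s = -7/2 (s = -3 + (-1*2)/4 = -3 + (¼)*(-2) = -3 - ½ = -7/2 ≈ -3.5000)
b(B) = -1
m(v, y) = -7*y/2 (m(v, y) = (-7/2 + (v - v))*y = (-7/2 + 0)*y = -7*y/2)
S(V, x) = 59/2 (S(V, x) = 5 - (-7)*7/2 = 5 - 1*(-49/2) = 5 + 49/2 = 59/2)
G(C) = √(-2 + C) (G(C) = √(C - 2) = √(-2 + C))
S(-10, -27) - G(5) = 59/2 - √(-2 + 5) = 59/2 - √3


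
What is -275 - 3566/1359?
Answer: -377291/1359 ≈ -277.62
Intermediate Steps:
-275 - 3566/1359 = -377291/1359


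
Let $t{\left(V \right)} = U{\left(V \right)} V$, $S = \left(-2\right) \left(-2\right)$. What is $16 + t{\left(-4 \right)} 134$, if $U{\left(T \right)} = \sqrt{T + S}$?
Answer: $16$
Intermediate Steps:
$S = 4$
$U{\left(T \right)} = \sqrt{4 + T}$ ($U{\left(T \right)} = \sqrt{T + 4} = \sqrt{4 + T}$)
$t{\left(V \right)} = V \sqrt{4 + V}$ ($t{\left(V \right)} = \sqrt{4 + V} V = V \sqrt{4 + V}$)
$16 + t{\left(-4 \right)} 134 = 16 + - 4 \sqrt{4 - 4} \cdot 134 = 16 + - 4 \sqrt{0} \cdot 134 = 16 + \left(-4\right) 0 \cdot 134 = 16 + 0 \cdot 134 = 16 + 0 = 16$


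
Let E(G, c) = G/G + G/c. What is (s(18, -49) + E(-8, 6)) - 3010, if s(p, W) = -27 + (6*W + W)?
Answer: -10141/3 ≈ -3380.3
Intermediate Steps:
E(G, c) = 1 + G/c
s(p, W) = -27 + 7*W
(s(18, -49) + E(-8, 6)) - 3010 = ((-27 + 7*(-49)) + (-8 + 6)/6) - 3010 = ((-27 - 343) + (⅙)*(-2)) - 3010 = (-370 - ⅓) - 3010 = -1111/3 - 3010 = -10141/3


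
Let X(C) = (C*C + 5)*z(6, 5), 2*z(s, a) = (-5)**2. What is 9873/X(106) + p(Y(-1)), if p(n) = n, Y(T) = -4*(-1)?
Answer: 127094/31225 ≈ 4.0703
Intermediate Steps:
Y(T) = 4
z(s, a) = 25/2 (z(s, a) = (1/2)*(-5)**2 = (1/2)*25 = 25/2)
X(C) = 125/2 + 25*C**2/2 (X(C) = (C*C + 5)*(25/2) = (C**2 + 5)*(25/2) = (5 + C**2)*(25/2) = 125/2 + 25*C**2/2)
9873/X(106) + p(Y(-1)) = 9873/(125/2 + (25/2)*106**2) + 4 = 9873/(125/2 + (25/2)*11236) + 4 = 9873/(125/2 + 140450) + 4 = 9873/(281025/2) + 4 = 9873*(2/281025) + 4 = 2194/31225 + 4 = 127094/31225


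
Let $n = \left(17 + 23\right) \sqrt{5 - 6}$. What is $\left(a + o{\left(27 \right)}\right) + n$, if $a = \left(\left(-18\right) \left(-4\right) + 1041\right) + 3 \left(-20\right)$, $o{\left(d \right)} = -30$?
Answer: $1023 + 40 i \approx 1023.0 + 40.0 i$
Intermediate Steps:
$a = 1053$ ($a = \left(72 + 1041\right) - 60 = 1113 - 60 = 1053$)
$n = 40 i$ ($n = 40 \sqrt{-1} = 40 i \approx 40.0 i$)
$\left(a + o{\left(27 \right)}\right) + n = \left(1053 - 30\right) + 40 i = 1023 + 40 i$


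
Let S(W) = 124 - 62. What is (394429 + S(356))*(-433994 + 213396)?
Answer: -87023925618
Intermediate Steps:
S(W) = 62
(394429 + S(356))*(-433994 + 213396) = (394429 + 62)*(-433994 + 213396) = 394491*(-220598) = -87023925618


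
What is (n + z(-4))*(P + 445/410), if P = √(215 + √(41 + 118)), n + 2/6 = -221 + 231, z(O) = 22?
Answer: 8455/246 + 95*√(215 + √159)/3 ≈ 512.12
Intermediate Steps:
n = 29/3 (n = -⅓ + (-221 + 231) = -⅓ + 10 = 29/3 ≈ 9.6667)
P = √(215 + √159) ≈ 15.087
(n + z(-4))*(P + 445/410) = (29/3 + 22)*(√(215 + √159) + 445/410) = 95*(√(215 + √159) + 445*(1/410))/3 = 95*(√(215 + √159) + 89/82)/3 = 95*(89/82 + √(215 + √159))/3 = 8455/246 + 95*√(215 + √159)/3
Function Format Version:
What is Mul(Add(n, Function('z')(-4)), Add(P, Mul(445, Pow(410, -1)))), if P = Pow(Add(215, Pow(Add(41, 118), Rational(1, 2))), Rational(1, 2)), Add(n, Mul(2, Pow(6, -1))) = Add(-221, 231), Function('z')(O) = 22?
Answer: Add(Rational(8455, 246), Mul(Rational(95, 3), Pow(Add(215, Pow(159, Rational(1, 2))), Rational(1, 2)))) ≈ 512.12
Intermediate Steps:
n = Rational(29, 3) (n = Add(Rational(-1, 3), Add(-221, 231)) = Add(Rational(-1, 3), 10) = Rational(29, 3) ≈ 9.6667)
P = Pow(Add(215, Pow(159, Rational(1, 2))), Rational(1, 2)) ≈ 15.087
Mul(Add(n, Function('z')(-4)), Add(P, Mul(445, Pow(410, -1)))) = Mul(Add(Rational(29, 3), 22), Add(Pow(Add(215, Pow(159, Rational(1, 2))), Rational(1, 2)), Mul(445, Pow(410, -1)))) = Mul(Rational(95, 3), Add(Pow(Add(215, Pow(159, Rational(1, 2))), Rational(1, 2)), Mul(445, Rational(1, 410)))) = Mul(Rational(95, 3), Add(Pow(Add(215, Pow(159, Rational(1, 2))), Rational(1, 2)), Rational(89, 82))) = Mul(Rational(95, 3), Add(Rational(89, 82), Pow(Add(215, Pow(159, Rational(1, 2))), Rational(1, 2)))) = Add(Rational(8455, 246), Mul(Rational(95, 3), Pow(Add(215, Pow(159, Rational(1, 2))), Rational(1, 2))))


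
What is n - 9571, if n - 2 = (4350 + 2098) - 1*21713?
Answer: -24834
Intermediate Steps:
n = -15263 (n = 2 + ((4350 + 2098) - 1*21713) = 2 + (6448 - 21713) = 2 - 15265 = -15263)
n - 9571 = -15263 - 9571 = -24834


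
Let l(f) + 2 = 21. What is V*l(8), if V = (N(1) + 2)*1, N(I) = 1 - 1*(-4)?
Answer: 133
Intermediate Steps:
l(f) = 19 (l(f) = -2 + 21 = 19)
N(I) = 5 (N(I) = 1 + 4 = 5)
V = 7 (V = (5 + 2)*1 = 7*1 = 7)
V*l(8) = 7*19 = 133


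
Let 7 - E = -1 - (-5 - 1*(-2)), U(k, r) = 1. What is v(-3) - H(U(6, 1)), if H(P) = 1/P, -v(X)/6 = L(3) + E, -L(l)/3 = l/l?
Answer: -13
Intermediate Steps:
E = 5 (E = 7 - (-1 - (-5 - 1*(-2))) = 7 - (-1 - (-5 + 2)) = 7 - (-1 - 1*(-3)) = 7 - (-1 + 3) = 7 - 1*2 = 7 - 2 = 5)
L(l) = -3 (L(l) = -3*l/l = -3*1 = -3)
v(X) = -12 (v(X) = -6*(-3 + 5) = -6*2 = -12)
H(P) = 1/P
v(-3) - H(U(6, 1)) = -12 - 1/1 = -12 - 1*1 = -12 - 1 = -13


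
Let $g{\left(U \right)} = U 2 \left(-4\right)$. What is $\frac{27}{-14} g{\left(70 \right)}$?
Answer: $1080$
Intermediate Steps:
$g{\left(U \right)} = - 8 U$ ($g{\left(U \right)} = 2 U \left(-4\right) = - 8 U$)
$\frac{27}{-14} g{\left(70 \right)} = \frac{27}{-14} \left(\left(-8\right) 70\right) = 27 \left(- \frac{1}{14}\right) \left(-560\right) = \left(- \frac{27}{14}\right) \left(-560\right) = 1080$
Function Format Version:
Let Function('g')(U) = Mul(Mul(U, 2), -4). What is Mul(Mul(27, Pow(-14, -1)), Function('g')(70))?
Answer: 1080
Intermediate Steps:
Function('g')(U) = Mul(-8, U) (Function('g')(U) = Mul(Mul(2, U), -4) = Mul(-8, U))
Mul(Mul(27, Pow(-14, -1)), Function('g')(70)) = Mul(Mul(27, Pow(-14, -1)), Mul(-8, 70)) = Mul(Mul(27, Rational(-1, 14)), -560) = Mul(Rational(-27, 14), -560) = 1080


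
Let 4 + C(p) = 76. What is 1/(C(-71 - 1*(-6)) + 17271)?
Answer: 1/17343 ≈ 5.7660e-5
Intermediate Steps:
C(p) = 72 (C(p) = -4 + 76 = 72)
1/(C(-71 - 1*(-6)) + 17271) = 1/(72 + 17271) = 1/17343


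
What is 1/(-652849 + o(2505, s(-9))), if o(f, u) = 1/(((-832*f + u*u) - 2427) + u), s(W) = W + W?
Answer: -2086281/1362026464570 ≈ -1.5317e-6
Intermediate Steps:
s(W) = 2*W
o(f, u) = 1/(-2427 + u + u**2 - 832*f) (o(f, u) = 1/(((-832*f + u**2) - 2427) + u) = 1/(((u**2 - 832*f) - 2427) + u) = 1/((-2427 + u**2 - 832*f) + u) = 1/(-2427 + u + u**2 - 832*f))
1/(-652849 + o(2505, s(-9))) = 1/(-652849 + 1/(-2427 + 2*(-9) + (2*(-9))**2 - 832*2505)) = 1/(-652849 + 1/(-2427 - 18 + (-18)**2 - 2084160)) = 1/(-652849 + 1/(-2427 - 18 + 324 - 2084160)) = 1/(-652849 + 1/(-2086281)) = 1/(-652849 - 1/2086281) = 1/(-1362026464570/2086281) = -2086281/1362026464570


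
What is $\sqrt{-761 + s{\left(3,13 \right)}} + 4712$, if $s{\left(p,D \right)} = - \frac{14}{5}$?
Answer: $4712 + \frac{i \sqrt{19095}}{5} \approx 4712.0 + 27.637 i$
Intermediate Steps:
$s{\left(p,D \right)} = - \frac{14}{5}$ ($s{\left(p,D \right)} = \left(-14\right) \frac{1}{5} = - \frac{14}{5}$)
$\sqrt{-761 + s{\left(3,13 \right)}} + 4712 = \sqrt{-761 - \frac{14}{5}} + 4712 = \sqrt{- \frac{3819}{5}} + 4712 = \frac{i \sqrt{19095}}{5} + 4712 = 4712 + \frac{i \sqrt{19095}}{5}$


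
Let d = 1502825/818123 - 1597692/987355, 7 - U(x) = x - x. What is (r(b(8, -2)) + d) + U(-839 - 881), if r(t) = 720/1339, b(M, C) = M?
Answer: 8389520667785146/1081614520616435 ≈ 7.7565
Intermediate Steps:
r(t) = 720/1339 (r(t) = 720*(1/1339) = 720/1339)
U(x) = 7 (U(x) = 7 - (x - x) = 7 - 1*0 = 7 + 0 = 7)
d = 176713205759/807777834665 (d = 1502825*(1/818123) - 1597692*1/987355 = 1502825/818123 - 1597692/987355 = 176713205759/807777834665 ≈ 0.21876)
(r(b(8, -2)) + d) + U(-839 - 881) = (720/1339 + 176713205759/807777834665) + 7 = 818219023470101/1081614520616435 + 7 = 8389520667785146/1081614520616435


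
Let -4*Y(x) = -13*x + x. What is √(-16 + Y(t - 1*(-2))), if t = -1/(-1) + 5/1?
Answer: 2*√2 ≈ 2.8284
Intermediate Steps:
t = 6 (t = -1*(-1) + 5*1 = 1 + 5 = 6)
Y(x) = 3*x (Y(x) = -(-13*x + x)/4 = -(-3)*x = 3*x)
√(-16 + Y(t - 1*(-2))) = √(-16 + 3*(6 - 1*(-2))) = √(-16 + 3*(6 + 2)) = √(-16 + 3*8) = √(-16 + 24) = √8 = 2*√2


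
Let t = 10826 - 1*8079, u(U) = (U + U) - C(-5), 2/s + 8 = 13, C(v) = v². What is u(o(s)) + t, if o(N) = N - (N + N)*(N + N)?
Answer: 68038/25 ≈ 2721.5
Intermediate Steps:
s = ⅖ (s = 2/(-8 + 13) = 2/5 = 2*(⅕) = ⅖ ≈ 0.40000)
o(N) = N - 4*N² (o(N) = N - 2*N*2*N = N - 4*N²)
u(U) = -25 + 2*U (u(U) = (U + U) - 1*(-5)² = 2*U - 1*25 = 2*U - 25 = -25 + 2*U)
t = 2747 (t = 10826 - 8079 = 2747)
u(o(s)) + t = (-25 + 2*(2*(1 - 4*⅖)/5)) + 2747 = (-25 + 2*(2*(1 - 8/5)/5)) + 2747 = (-25 + 2*((⅖)*(-⅗))) + 2747 = (-25 + 2*(-6/25)) + 2747 = (-25 - 12/25) + 2747 = -637/25 + 2747 = 68038/25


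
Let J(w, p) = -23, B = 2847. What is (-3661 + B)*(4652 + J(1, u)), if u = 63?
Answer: -3768006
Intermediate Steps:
(-3661 + B)*(4652 + J(1, u)) = (-3661 + 2847)*(4652 - 23) = -814*4629 = -3768006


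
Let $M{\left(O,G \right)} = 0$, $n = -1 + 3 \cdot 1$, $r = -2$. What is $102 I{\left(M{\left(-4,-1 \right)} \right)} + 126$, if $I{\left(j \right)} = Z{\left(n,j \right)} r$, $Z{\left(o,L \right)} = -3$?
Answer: $738$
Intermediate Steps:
$n = 2$ ($n = -1 + 3 = 2$)
$I{\left(j \right)} = 6$ ($I{\left(j \right)} = \left(-3\right) \left(-2\right) = 6$)
$102 I{\left(M{\left(-4,-1 \right)} \right)} + 126 = 102 \cdot 6 + 126 = 612 + 126 = 738$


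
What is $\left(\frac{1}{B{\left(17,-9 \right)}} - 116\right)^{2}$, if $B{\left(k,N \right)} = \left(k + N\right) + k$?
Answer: $\frac{8404201}{625} \approx 13447.0$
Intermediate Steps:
$B{\left(k,N \right)} = N + 2 k$ ($B{\left(k,N \right)} = \left(N + k\right) + k = N + 2 k$)
$\left(\frac{1}{B{\left(17,-9 \right)}} - 116\right)^{2} = \left(\frac{1}{-9 + 2 \cdot 17} - 116\right)^{2} = \left(\frac{1}{-9 + 34} - 116\right)^{2} = \left(\frac{1}{25} - 116\right)^{2} = \left(- \frac{2899}{25}\right)^{2} = \frac{8404201}{625}$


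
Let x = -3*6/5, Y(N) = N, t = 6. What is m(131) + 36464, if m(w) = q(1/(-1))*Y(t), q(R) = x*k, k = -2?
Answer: 182536/5 ≈ 36507.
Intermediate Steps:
x = -18/5 (x = -18*⅕ = -18/5 ≈ -3.6000)
q(R) = 36/5 (q(R) = -18/5*(-2) = 36/5)
m(w) = 216/5 (m(w) = (36/5)*6 = 216/5)
m(131) + 36464 = 216/5 + 36464 = 182536/5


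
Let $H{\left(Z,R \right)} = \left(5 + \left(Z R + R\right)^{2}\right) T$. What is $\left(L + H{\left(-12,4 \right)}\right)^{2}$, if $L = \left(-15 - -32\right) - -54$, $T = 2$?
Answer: $15626209$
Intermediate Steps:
$H{\left(Z,R \right)} = 10 + 2 \left(R + R Z\right)^{2}$ ($H{\left(Z,R \right)} = \left(5 + \left(Z R + R\right)^{2}\right) 2 = \left(5 + \left(R Z + R\right)^{2}\right) 2 = \left(5 + \left(R + R Z\right)^{2}\right) 2 = 10 + 2 \left(R + R Z\right)^{2}$)
$L = 71$ ($L = \left(-15 + 32\right) + 54 = 17 + 54 = 71$)
$\left(L + H{\left(-12,4 \right)}\right)^{2} = \left(71 + \left(10 + 2 \cdot 4^{2} \left(1 - 12\right)^{2}\right)\right)^{2} = \left(71 + \left(10 + 2 \cdot 16 \left(-11\right)^{2}\right)\right)^{2} = \left(71 + \left(10 + 2 \cdot 16 \cdot 121\right)\right)^{2} = \left(71 + \left(10 + 3872\right)\right)^{2} = \left(71 + 3882\right)^{2} = 3953^{2} = 15626209$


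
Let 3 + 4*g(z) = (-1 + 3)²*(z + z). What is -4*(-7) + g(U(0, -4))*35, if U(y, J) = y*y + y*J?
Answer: 7/4 ≈ 1.7500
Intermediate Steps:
U(y, J) = y² + J*y
g(z) = -¾ + 2*z (g(z) = -¾ + ((-1 + 3)²*(z + z))/4 = -¾ + (2²*(2*z))/4 = -¾ + (4*(2*z))/4 = -¾ + (8*z)/4 = -¾ + 2*z)
-4*(-7) + g(U(0, -4))*35 = -4*(-7) + (-¾ + 2*(0*(-4 + 0)))*35 = 28 + (-¾ + 2*(0*(-4)))*35 = 28 + (-¾ + 2*0)*35 = 28 + (-¾ + 0)*35 = 28 - ¾*35 = 28 - 105/4 = 7/4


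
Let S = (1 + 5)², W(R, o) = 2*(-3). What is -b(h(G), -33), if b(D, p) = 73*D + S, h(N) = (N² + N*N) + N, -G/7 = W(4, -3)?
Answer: -260646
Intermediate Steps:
W(R, o) = -6
G = 42 (G = -7*(-6) = 42)
S = 36 (S = 6² = 36)
h(N) = N + 2*N² (h(N) = (N² + N²) + N = 2*N² + N = N + 2*N²)
b(D, p) = 36 + 73*D (b(D, p) = 73*D + 36 = 36 + 73*D)
-b(h(G), -33) = -(36 + 73*(42*(1 + 2*42))) = -(36 + 73*(42*(1 + 84))) = -(36 + 73*(42*85)) = -(36 + 73*3570) = -(36 + 260610) = -1*260646 = -260646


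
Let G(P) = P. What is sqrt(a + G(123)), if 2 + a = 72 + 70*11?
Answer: 3*sqrt(107) ≈ 31.032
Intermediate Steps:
a = 840 (a = -2 + (72 + 70*11) = -2 + (72 + 770) = -2 + 842 = 840)
sqrt(a + G(123)) = sqrt(840 + 123) = sqrt(963) = 3*sqrt(107)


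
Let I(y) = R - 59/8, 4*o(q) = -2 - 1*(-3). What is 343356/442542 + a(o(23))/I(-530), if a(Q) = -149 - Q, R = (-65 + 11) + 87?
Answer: -76334528/15120185 ≈ -5.0485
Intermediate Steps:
o(q) = 1/4 (o(q) = (-2 - 1*(-3))/4 = (-2 + 3)/4 = (1/4)*1 = 1/4)
R = 33 (R = -54 + 87 = 33)
I(y) = 205/8 (I(y) = 33 - 59/8 = 205/8)
343356/442542 + a(o(23))/I(-530) = 343356/442542 + (-149 - 1*1/4)/(205/8) = 343356*(1/442542) + (-149 - 1/4)*(8/205) = 57226/73757 - 597/4*8/205 = 57226/73757 - 1194/205 = -76334528/15120185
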